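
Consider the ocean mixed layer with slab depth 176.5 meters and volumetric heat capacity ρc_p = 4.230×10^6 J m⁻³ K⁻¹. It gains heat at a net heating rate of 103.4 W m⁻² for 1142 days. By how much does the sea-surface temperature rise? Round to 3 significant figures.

13.7 K

Areal heat capacity C = ρc_p × D = 4.230×10^6 × 176.5 = 7.47×10^8 J/(m^2 K).
Net heat input Q = F Δt = 103.4 × (1142 days × 86400 s/day) = 1.02×10^10 J/m².
ΔT = Q / C = 1.02×10^10 / 7.47×10^8 = 13.7 K.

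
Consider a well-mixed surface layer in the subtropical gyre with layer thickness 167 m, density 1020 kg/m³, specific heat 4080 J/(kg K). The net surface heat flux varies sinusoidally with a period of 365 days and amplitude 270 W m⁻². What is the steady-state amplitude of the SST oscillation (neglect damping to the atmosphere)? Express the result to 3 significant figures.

1.95 K

Areal heat capacity C = ρ c_p D = 1020 × 4080 × 167 = 6.95×10^8 J/(m²·K).
Angular frequency ω = 2π / T = 2π / 3.15×10^7 s = 1.99×10^-7 s⁻¹.
Cω = 6.95×10^8 × 1.99×10^-7 = 138 W/(m²·K).
Amplitude A = F₀ / (Cω) = 270 / 138 = 1.95 K.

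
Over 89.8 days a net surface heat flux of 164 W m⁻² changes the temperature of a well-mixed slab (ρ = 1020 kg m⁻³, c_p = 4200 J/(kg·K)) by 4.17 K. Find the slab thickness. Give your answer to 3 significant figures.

71.2 m

Heat input Q = F Δt = 164 × 7.76×10^6 s = 1.27×10^9 J/m².
Required areal heat capacity C = Q / ΔT = 3.05×10^8 J/(m²·K).
Depth D = C / (ρ c_p) = 3.05×10^8 / (1020 × 4200) = 71.2 m.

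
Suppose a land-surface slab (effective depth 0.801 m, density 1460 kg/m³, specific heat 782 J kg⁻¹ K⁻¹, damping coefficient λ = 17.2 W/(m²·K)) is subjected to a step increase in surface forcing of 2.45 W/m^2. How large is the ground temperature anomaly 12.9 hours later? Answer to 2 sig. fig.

0.083 K

Areal heat capacity C = ρ c_p D = 1460 × 782 × 0.801 = 9.15×10^5 J m⁻² K⁻¹.
τ = C / λ = 9.15×10^5 / 17.2 = 53200 s.
Equilibrium anomaly ΔT_eq = F / λ = 2.45 / 17.2 = 0.142 K.
t = 12.9 hours = 46400 s, so t/τ = 0.873.
ΔT(t) = ΔT_eq (1 − e^(−t/τ)) = 0.142 × (1 − e^−0.873) = 0.0830 K.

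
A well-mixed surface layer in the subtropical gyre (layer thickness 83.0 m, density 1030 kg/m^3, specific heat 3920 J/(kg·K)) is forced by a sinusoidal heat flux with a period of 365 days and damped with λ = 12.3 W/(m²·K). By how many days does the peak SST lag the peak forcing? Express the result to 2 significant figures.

Areal heat capacity C = ρ c_p D = 1030 × 3920 × 83.0 = 3.35×10^8 J m⁻² K⁻¹.
ω = 2π / 3.15×10^7 s = 1.99×10^-7 s⁻¹.
Phase lag φ = arctan(Cω/λ) = arctan(66.8/12.3) = 1.39 rad.
Time lag = φ / ω = 1.39 / 1.99×10^-7 = 6.97×10^6 s = 80.7 days.

81 days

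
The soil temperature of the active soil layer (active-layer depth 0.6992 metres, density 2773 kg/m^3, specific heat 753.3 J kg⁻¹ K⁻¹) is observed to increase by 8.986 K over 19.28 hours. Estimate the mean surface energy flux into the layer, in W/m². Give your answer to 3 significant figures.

189

Areal heat capacity C = ρ c_p D = 2773 × 753.3 × 0.6992 = 1.46×10^6 J m⁻² K⁻¹.
Required heat per unit area: Q = C ΔT = 1.46×10^6 × 8.986 = 1.31×10^7 J/m².
Flux F = Q / Δt = 1.31×10^7 / 69400 s = 189 W/m².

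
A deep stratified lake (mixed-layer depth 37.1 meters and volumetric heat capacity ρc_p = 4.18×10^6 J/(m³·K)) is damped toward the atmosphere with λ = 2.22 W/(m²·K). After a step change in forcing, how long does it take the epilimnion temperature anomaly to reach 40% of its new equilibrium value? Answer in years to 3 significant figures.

Areal heat capacity C = ρc_p × D = 4.18×10^6 × 37.1 = 1.55×10^8 J/(m²·K).
τ = C / λ = 1.55×10^8 / 2.22 = 6.99×10^7 s.
Fraction reached: 1 − e^(−t/τ) = 0.40 ⇒ t = −τ ln(1 − 0.40) = τ × 0.511.
t = 3.57×10^7 s = 1.13 years.

1.13 years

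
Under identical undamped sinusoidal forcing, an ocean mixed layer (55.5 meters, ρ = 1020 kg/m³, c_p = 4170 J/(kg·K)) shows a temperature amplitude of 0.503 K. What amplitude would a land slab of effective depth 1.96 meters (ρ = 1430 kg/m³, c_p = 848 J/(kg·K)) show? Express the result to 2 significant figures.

C_ocean = 2.36×10^8 J/(m²·K); C_land = 2.38×10^6 J/(m²·K).
A ∝ 1/C ⇒ A_land = A_ocean × C_ocean/C_land = 0.503 × 99.3 = 50.0 K.

50 K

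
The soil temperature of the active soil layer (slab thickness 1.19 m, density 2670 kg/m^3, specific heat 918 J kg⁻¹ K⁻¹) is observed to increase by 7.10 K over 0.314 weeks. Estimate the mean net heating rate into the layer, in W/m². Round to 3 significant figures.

109

Areal heat capacity C = ρ c_p D = 2670 × 918 × 1.19 = 2.92×10^6 J m⁻² K⁻¹.
Required heat per unit area: Q = C ΔT = 2.92×10^6 × 7.10 = 2.07×10^7 J/m².
Flux F = Q / Δt = 2.07×10^7 / 1.90×10^5 s = 109 W/m².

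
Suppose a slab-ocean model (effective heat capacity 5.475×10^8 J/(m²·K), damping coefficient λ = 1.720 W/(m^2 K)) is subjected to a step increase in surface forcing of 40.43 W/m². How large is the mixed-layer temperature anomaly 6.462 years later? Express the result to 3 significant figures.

11.1 K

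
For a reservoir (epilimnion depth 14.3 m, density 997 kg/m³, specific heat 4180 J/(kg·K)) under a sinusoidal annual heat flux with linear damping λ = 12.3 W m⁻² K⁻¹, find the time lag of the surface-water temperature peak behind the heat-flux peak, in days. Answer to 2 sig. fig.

45 days

Areal heat capacity C = ρ c_p D = 997 × 4180 × 14.3 = 5.96×10^7 J/(m²·K).
ω = 2π / 3.15×10^7 s = 1.99×10^-7 s⁻¹.
Phase lag φ = arctan(Cω/λ) = arctan(11.9/12.3) = 0.768 rad.
Time lag = φ / ω = 0.768 / 1.99×10^-7 = 3.85×10^6 s = 44.6 days.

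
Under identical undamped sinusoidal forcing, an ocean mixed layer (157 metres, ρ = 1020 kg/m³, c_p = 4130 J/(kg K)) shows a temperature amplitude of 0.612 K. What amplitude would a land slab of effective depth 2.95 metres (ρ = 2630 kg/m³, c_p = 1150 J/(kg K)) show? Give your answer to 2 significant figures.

45 K

C_ocean = 6.61×10^8 J/(m²·K); C_land = 8.92×10^6 J/(m²·K).
A ∝ 1/C ⇒ A_land = A_ocean × C_ocean/C_land = 0.612 × 74.1 = 45.4 K.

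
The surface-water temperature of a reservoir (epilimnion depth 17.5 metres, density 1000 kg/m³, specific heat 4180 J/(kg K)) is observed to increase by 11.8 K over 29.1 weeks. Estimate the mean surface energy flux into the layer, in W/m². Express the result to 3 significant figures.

49.0

Areal heat capacity C = ρ c_p D = 1000 × 4180 × 17.5 = 7.32×10^7 J/(m^2 K).
Required heat per unit area: Q = C ΔT = 7.32×10^7 × 11.8 = 8.63×10^8 J/m².
Flux F = Q / Δt = 8.63×10^8 / 1.76×10^7 s = 49.0 W/m².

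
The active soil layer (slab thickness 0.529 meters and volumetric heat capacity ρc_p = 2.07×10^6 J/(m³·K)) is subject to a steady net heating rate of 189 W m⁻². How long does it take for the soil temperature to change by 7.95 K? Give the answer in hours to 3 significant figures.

12.8 hours

Areal heat capacity C = ρc_p × D = 2.07×10^6 × 0.529 = 1.10×10^6 J m⁻² K⁻¹.
Time required: Δt = C ΔT / F = 1.10×10^6 × 7.95 / 189 = 46100 s.
In hours: 46100 s / (3600 s/hour) = 12.8 hours.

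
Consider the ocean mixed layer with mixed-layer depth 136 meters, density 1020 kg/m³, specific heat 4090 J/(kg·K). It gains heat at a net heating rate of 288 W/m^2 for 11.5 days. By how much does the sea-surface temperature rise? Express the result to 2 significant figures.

0.50 K

Areal heat capacity C = ρ c_p D = 1020 × 4090 × 136 = 5.67×10^8 J/(m²·K).
Net heat input Q = F Δt = 288 × (11.5 days × 86400 s/day) = 2.86×10^8 J/m².
ΔT = Q / C = 2.86×10^8 / 5.67×10^8 = 0.504 K.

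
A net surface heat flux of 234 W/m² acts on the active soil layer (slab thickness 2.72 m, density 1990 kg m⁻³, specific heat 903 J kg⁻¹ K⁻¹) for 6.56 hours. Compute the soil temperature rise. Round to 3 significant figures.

1.13 K

Areal heat capacity C = ρ c_p D = 1990 × 903 × 2.72 = 4.89×10^6 J/(m²·K).
Net heat input Q = F Δt = 234 × (6.56 hours × 3600 s/hour) = 5.53×10^6 J/m².
ΔT = Q / C = 5.53×10^6 / 4.89×10^6 = 1.13 K.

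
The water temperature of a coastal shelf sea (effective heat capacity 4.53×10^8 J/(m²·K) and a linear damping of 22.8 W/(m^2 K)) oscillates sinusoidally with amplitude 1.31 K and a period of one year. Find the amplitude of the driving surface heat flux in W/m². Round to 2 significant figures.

120

Areal heat capacity C = 4.53×10^8 J/(m²·K) (given).
ω = 2π / 3.15×10^7 s = 1.99×10^-7 s⁻¹.
√((Cω)² + λ²) = √((90.3)² + 22.8²) = 93.1 W/(m²·K).
F₀ = A × √((Cω)²+λ²) = 1.31 × 93.1 = 122 W/m².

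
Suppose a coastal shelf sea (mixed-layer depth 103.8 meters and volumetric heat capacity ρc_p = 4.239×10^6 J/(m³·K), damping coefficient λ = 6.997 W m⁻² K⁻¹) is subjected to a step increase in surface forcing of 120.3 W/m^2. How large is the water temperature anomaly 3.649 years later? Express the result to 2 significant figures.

Areal heat capacity C = ρc_p × D = 4.239×10^6 × 103.8 = 4.40×10^8 J m⁻² K⁻¹.
τ = C / λ = 4.40×10^8 / 6.997 = 6.29×10^7 s.
Equilibrium anomaly ΔT_eq = F / λ = 120.3 / 6.997 = 17.2 K.
t = 3.649 years = 1.15×10^8 s, so t/τ = 1.83.
ΔT(t) = ΔT_eq (1 − e^(−t/τ)) = 17.2 × (1 − e^−1.83) = 14.4 K.

14 K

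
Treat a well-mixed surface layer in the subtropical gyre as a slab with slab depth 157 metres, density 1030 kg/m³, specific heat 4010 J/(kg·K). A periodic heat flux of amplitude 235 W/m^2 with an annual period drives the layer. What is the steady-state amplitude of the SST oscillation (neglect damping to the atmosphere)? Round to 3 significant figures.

Areal heat capacity C = ρ c_p D = 1030 × 4010 × 157 = 6.48×10^8 J/(m²·K).
Angular frequency ω = 2π / T = 2π / 3.15×10^7 s = 1.99×10^-7 s⁻¹.
Cω = 6.48×10^8 × 1.99×10^-7 = 129 W/(m²·K).
Amplitude A = F₀ / (Cω) = 235 / 129 = 1.82 K.

1.82 K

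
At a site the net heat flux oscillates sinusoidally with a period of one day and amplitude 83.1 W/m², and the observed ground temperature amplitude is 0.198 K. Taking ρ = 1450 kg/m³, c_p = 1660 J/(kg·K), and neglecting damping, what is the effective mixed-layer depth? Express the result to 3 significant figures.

ω = 2π / 86400 s = 7.27×10^-5 s⁻¹.
Required C = F₀ / (A ω) = 83.1 / (0.198 × 7.27×10^-5) = 5.77×10^6 J/(m²·K).
D = C / (ρ c_p) = 5.77×10^6 / (1450 × 1660) = 2.40 m.

2.40 m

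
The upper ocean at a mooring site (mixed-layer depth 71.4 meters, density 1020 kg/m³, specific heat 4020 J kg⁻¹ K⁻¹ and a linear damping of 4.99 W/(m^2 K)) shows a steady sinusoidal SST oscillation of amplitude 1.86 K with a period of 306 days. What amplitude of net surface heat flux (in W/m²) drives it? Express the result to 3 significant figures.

130

Areal heat capacity C = ρ c_p D = 1020 × 4020 × 71.4 = 2.93×10^8 J/(m²·K).
ω = 2π / 2.64×10^7 s = 2.38×10^-7 s⁻¹.
√((Cω)² + λ²) = √((69.6)² + 4.99²) = 69.8 W/(m²·K).
F₀ = A × √((Cω)²+λ²) = 1.86 × 69.8 = 130 W/m².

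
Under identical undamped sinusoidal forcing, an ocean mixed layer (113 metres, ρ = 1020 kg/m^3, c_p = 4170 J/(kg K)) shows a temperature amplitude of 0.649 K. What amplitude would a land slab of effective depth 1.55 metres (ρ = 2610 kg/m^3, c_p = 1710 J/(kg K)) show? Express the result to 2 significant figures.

45 K

C_ocean = 4.81×10^8 J/(m²·K); C_land = 6.92×10^6 J/(m²·K).
A ∝ 1/C ⇒ A_land = A_ocean × C_ocean/C_land = 0.649 × 69.5 = 45.1 K.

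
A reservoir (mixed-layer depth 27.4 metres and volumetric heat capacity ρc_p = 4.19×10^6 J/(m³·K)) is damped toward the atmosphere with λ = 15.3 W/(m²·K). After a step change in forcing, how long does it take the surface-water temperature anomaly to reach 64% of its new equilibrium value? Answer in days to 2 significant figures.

Areal heat capacity C = ρc_p × D = 4.19×10^6 × 27.4 = 1.15×10^8 J/(m^2 K).
τ = C / λ = 1.15×10^8 / 15.3 = 7.50×10^6 s.
Fraction reached: 1 − e^(−t/τ) = 0.64 ⇒ t = −τ ln(1 − 0.64) = τ × 1.02.
t = 7.67×10^6 s = 88.7 days.

89 days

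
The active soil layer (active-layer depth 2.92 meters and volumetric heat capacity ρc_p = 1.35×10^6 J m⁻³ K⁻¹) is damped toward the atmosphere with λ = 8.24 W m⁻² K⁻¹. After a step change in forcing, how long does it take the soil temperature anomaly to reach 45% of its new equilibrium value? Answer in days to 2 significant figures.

3.3 days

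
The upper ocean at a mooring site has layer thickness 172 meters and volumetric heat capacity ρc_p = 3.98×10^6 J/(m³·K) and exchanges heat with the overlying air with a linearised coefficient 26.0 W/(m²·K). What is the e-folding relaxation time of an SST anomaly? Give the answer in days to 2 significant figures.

300 days

Areal heat capacity C = ρc_p × D = 3.98×10^6 × 172 = 6.85×10^8 J/(m²·K).
Relaxation time τ = C / λ = 6.85×10^8 / 26.0 = 2.63×10^7 s.
In days: 2.63×10^7 s / (86400 s/day) = 305 days.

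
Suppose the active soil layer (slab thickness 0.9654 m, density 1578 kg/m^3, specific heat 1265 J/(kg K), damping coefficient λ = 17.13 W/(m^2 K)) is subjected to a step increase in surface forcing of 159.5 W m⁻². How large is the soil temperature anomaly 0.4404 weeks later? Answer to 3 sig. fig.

Areal heat capacity C = ρ c_p D = 1578 × 1265 × 0.9654 = 1.93×10^6 J m⁻² K⁻¹.
τ = C / λ = 1.93×10^6 / 17.13 = 1.12×10^5 s.
Equilibrium anomaly ΔT_eq = F / λ = 159.5 / 17.13 = 9.31 K.
t = 0.4404 weeks = 2.66×10^5 s, so t/τ = 2.37.
ΔT(t) = ΔT_eq (1 − e^(−t/τ)) = 9.31 × (1 − e^−2.37) = 8.44 K.

8.44 K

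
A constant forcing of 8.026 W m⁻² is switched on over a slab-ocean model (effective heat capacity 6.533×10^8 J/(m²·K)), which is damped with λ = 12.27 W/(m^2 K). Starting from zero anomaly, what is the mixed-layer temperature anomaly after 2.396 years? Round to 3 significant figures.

Areal heat capacity C = 6.533×10^8 J/(m²·K) (given).
τ = C / λ = 6.53×10^8 / 12.27 = 5.32×10^7 s.
Equilibrium anomaly ΔT_eq = F / λ = 8.026 / 12.27 = 0.654 K.
t = 2.396 years = 7.56×10^7 s, so t/τ = 1.42.
ΔT(t) = ΔT_eq (1 − e^(−t/τ)) = 0.654 × (1 − e^−1.42) = 0.496 K.

0.496 K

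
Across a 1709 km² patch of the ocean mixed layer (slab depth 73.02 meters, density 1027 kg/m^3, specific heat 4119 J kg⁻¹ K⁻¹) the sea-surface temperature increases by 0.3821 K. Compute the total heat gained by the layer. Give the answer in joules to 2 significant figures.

2.0×10^17 J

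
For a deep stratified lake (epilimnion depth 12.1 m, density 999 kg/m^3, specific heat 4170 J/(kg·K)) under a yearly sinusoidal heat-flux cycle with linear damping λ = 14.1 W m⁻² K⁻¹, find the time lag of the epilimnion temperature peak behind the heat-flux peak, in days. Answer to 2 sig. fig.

36 days

Areal heat capacity C = ρ c_p D = 999 × 4170 × 12.1 = 5.04×10^7 J/(m²·K).
ω = 2π / 3.15×10^7 s = 1.99×10^-7 s⁻¹.
Phase lag φ = arctan(Cω/λ) = arctan(10.0/14.1) = 0.619 rad.
Time lag = φ / ω = 0.619 / 1.99×10^-7 = 3.11×10^6 s = 36.0 days.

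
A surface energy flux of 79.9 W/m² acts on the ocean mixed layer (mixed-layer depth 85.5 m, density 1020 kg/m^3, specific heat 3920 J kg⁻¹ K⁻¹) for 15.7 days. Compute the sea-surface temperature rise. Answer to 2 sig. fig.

0.32 K

Areal heat capacity C = ρ c_p D = 1020 × 3920 × 85.5 = 3.42×10^8 J/(m²·K).
Net heat input Q = F Δt = 79.9 × (15.7 days × 86400 s/day) = 1.08×10^8 J/m².
ΔT = Q / C = 1.08×10^8 / 3.42×10^8 = 0.317 K.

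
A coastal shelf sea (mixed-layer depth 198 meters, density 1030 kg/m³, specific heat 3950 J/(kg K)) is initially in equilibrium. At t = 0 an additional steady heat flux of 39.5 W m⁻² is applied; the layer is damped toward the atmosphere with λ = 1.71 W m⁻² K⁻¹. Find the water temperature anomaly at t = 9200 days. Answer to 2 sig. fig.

19 K

Areal heat capacity C = ρ c_p D = 1030 × 3950 × 198 = 8.06×10^8 J/(m²·K).
τ = C / λ = 8.06×10^8 / 1.71 = 4.71×10^8 s.
Equilibrium anomaly ΔT_eq = F / λ = 39.5 / 1.71 = 23.1 K.
t = 9200 days = 7.95×10^8 s, so t/τ = 1.69.
ΔT(t) = ΔT_eq (1 − e^(−t/τ)) = 23.1 × (1 − e^−1.69) = 18.8 K.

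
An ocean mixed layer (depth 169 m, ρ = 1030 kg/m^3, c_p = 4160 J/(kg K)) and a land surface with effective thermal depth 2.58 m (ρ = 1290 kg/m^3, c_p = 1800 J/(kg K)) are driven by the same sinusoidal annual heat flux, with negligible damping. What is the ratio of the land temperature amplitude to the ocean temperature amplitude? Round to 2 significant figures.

120

C_ocean = 1030 × 4160 × 169 = 7.24×10^8 J/(m²·K).
C_land = 1290 × 1800 × 2.58 = 5.99×10^6 J/(m²·K).
Undamped amplitude ∝ 1/C, so A_land/A_ocean = C_ocean/C_land = 121.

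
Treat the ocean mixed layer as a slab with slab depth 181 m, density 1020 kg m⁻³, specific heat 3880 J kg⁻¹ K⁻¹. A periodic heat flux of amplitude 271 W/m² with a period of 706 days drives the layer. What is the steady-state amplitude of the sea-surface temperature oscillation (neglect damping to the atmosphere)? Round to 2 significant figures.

3.7 K

Areal heat capacity C = ρ c_p D = 1020 × 3880 × 181 = 7.16×10^8 J m⁻² K⁻¹.
Angular frequency ω = 2π / T = 2π / 6.10×10^7 s = 1.03×10^-7 s⁻¹.
Cω = 7.16×10^8 × 1.03×10^-7 = 73.8 W/(m²·K).
Amplitude A = F₀ / (Cω) = 271 / 73.8 = 3.67 K.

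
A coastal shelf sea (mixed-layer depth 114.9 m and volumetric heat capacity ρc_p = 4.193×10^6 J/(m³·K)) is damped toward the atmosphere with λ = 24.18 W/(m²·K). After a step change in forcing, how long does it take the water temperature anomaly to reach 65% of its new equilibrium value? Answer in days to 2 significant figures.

Areal heat capacity C = ρc_p × D = 4.193×10^6 × 114.9 = 4.82×10^8 J/(m²·K).
τ = C / λ = 4.82×10^8 / 24.18 = 1.99×10^7 s.
Fraction reached: 1 − e^(−t/τ) = 0.65 ⇒ t = −τ ln(1 − 0.65) = τ × 1.05.
t = 2.09×10^7 s = 242 days.

240 days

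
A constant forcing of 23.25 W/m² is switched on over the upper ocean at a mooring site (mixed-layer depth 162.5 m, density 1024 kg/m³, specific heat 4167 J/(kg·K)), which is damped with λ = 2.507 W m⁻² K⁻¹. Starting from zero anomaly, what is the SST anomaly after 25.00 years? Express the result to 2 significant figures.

8.7 K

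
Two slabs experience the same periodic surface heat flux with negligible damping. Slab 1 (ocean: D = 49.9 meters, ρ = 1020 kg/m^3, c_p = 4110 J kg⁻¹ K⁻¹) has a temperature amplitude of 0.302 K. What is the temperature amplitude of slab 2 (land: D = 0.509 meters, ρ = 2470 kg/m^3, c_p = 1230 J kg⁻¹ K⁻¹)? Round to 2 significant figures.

41 K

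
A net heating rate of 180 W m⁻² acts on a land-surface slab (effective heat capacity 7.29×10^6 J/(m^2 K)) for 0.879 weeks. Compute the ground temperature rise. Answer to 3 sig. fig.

13.1 K

Areal heat capacity C = 7.29×10^6 J/(m^2 K) (given).
Net heat input Q = F Δt = 180 × (0.879 weeks × 6.048×10^5 s/week) = 9.57×10^7 J/m².
ΔT = Q / C = 9.57×10^7 / 7.29×10^6 = 13.1 K.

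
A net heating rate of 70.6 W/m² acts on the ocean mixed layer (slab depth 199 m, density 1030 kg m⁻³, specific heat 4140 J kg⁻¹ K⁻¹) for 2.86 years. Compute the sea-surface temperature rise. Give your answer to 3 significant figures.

Areal heat capacity C = ρ c_p D = 1030 × 4140 × 199 = 8.49×10^8 J/(m²·K).
Net heat input Q = F Δt = 70.6 × (2.86 years × 3.156×10^7 s/year) = 6.37×10^9 J/m².
ΔT = Q / C = 6.37×10^9 / 8.49×10^8 = 7.51 K.

7.51 K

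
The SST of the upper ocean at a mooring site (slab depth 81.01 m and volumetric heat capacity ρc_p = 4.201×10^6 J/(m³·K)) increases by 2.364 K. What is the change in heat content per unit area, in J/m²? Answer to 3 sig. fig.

8.05×10^8

Areal heat capacity C = ρc_p × D = 4.201×10^6 × 81.01 = 3.40×10^8 J m⁻² K⁻¹.
ΔQ = C ΔT = 3.40×10^8 × 2.364 = 8.05×10^8 J/m².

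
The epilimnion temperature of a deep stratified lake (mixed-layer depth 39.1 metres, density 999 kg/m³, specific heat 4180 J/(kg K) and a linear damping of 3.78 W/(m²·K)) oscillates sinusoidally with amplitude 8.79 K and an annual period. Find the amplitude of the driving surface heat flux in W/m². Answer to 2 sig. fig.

290

Areal heat capacity C = ρ c_p D = 999 × 4180 × 39.1 = 1.63×10^8 J/(m²·K).
ω = 2π / 3.15×10^7 s = 1.99×10^-7 s⁻¹.
√((Cω)² + λ²) = √((32.5)² + 3.78²) = 32.7 W/(m²·K).
F₀ = A × √((Cω)²+λ²) = 8.79 × 32.7 = 288 W/m².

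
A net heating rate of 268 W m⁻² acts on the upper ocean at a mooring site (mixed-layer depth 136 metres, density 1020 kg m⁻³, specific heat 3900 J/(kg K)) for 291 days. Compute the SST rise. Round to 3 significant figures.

12.5 K

Areal heat capacity C = ρ c_p D = 1020 × 3900 × 136 = 5.41×10^8 J m⁻² K⁻¹.
Net heat input Q = F Δt = 268 × (291 days × 86400 s/day) = 6.74×10^9 J/m².
ΔT = Q / C = 6.74×10^9 / 5.41×10^8 = 12.5 K.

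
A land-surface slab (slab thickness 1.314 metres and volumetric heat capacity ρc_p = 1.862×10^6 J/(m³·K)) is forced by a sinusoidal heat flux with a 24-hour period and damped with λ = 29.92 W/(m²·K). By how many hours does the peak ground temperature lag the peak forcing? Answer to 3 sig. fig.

5.36 hours

Areal heat capacity C = ρc_p × D = 1.862×10^6 × 1.314 = 2.45×10^6 J m⁻² K⁻¹.
ω = 2π / 86400 s = 7.27×10^-5 s⁻¹.
Phase lag φ = arctan(Cω/λ) = arctan(178/29.92) = 1.40 rad.
Time lag = φ / ω = 1.40 / 7.27×10^-5 = 19300 s = 5.36 hours.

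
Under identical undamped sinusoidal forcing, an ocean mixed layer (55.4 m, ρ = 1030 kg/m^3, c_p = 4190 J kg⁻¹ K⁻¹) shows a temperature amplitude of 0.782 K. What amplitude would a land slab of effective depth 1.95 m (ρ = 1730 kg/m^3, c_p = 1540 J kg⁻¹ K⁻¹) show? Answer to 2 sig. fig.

C_ocean = 2.39×10^8 J/(m²·K); C_land = 5.20×10^6 J/(m²·K).
A ∝ 1/C ⇒ A_land = A_ocean × C_ocean/C_land = 0.782 × 46.0 = 36.0 K.

36 K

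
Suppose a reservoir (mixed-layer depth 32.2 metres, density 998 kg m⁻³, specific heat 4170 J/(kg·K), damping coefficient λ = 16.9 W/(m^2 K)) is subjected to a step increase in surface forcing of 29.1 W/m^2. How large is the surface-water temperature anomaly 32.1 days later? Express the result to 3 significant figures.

0.508 K

Areal heat capacity C = ρ c_p D = 998 × 4170 × 32.2 = 1.34×10^8 J/(m^2 K).
τ = C / λ = 1.34×10^8 / 16.9 = 7.93×10^6 s.
Equilibrium anomaly ΔT_eq = F / λ = 29.1 / 16.9 = 1.72 K.
t = 32.1 days = 2.77×10^6 s, so t/τ = 0.350.
ΔT(t) = ΔT_eq (1 − e^(−t/τ)) = 1.72 × (1 − e^−0.350) = 0.508 K.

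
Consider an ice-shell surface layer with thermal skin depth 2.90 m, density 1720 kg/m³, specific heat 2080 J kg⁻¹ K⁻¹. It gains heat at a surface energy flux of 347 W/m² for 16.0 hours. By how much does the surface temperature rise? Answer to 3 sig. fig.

1.93 K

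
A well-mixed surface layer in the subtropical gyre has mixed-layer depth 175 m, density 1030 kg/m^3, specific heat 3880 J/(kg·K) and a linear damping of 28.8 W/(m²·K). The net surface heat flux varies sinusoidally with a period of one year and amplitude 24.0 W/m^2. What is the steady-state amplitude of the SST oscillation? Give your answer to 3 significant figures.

Areal heat capacity C = ρ c_p D = 1030 × 3880 × 175 = 6.99×10^8 J/(m²·K).
Angular frequency ω = 2π / T = 2π / 3.15×10^7 s = 1.99×10^-7 s⁻¹.
√((Cω)² + λ²) = √((139)² + 28.8²) = 142 W/(m²·K).
Amplitude A = F₀ / √((Cω)²+λ²) = 24.0 / 142 = 0.169 K.

0.169 K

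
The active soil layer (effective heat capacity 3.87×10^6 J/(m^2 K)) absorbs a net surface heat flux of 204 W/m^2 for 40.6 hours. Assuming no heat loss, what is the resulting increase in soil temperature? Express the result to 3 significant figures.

7.70 K

Areal heat capacity C = 3.87×10^6 J/(m^2 K) (given).
Net heat input Q = F Δt = 204 × (40.6 hours × 3600 s/hour) = 2.98×10^7 J/m².
ΔT = Q / C = 2.98×10^7 / 3.87×10^6 = 7.70 K.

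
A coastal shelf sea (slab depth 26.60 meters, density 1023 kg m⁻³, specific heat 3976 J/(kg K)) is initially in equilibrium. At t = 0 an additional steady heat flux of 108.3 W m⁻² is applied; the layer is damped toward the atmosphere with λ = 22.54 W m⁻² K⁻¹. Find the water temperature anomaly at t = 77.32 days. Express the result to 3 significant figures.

3.61 K

Areal heat capacity C = ρ c_p D = 1023 × 3976 × 26.60 = 1.08×10^8 J/(m²·K).
τ = C / λ = 1.08×10^8 / 22.54 = 4.80×10^6 s.
Equilibrium anomaly ΔT_eq = F / λ = 108.3 / 22.54 = 4.80 K.
t = 77.32 days = 6.68×10^6 s, so t/τ = 1.39.
ΔT(t) = ΔT_eq (1 − e^(−t/τ)) = 4.80 × (1 − e^−1.39) = 3.61 K.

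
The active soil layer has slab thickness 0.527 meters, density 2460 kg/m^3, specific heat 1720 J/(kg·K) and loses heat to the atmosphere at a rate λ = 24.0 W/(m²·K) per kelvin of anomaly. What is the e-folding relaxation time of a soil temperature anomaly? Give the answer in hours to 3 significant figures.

Areal heat capacity C = ρ c_p D = 2460 × 1720 × 0.527 = 2.23×10^6 J/(m²·K).
Relaxation time τ = C / λ = 2.23×10^6 / 24.0 = 92900 s.
In hours: 92900 s / (3600 s/hour) = 25.8 hours.

25.8 hours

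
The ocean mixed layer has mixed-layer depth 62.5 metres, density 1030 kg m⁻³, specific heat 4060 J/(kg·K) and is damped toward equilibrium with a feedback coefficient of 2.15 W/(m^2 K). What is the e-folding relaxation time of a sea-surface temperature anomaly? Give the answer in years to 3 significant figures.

Areal heat capacity C = ρ c_p D = 1030 × 4060 × 62.5 = 2.61×10^8 J/(m^2 K).
Relaxation time τ = C / λ = 2.61×10^8 / 2.15 = 1.22×10^8 s.
In years: 1.22×10^8 s / (3.156×10^7 s/year) = 3.85 years.

3.85 years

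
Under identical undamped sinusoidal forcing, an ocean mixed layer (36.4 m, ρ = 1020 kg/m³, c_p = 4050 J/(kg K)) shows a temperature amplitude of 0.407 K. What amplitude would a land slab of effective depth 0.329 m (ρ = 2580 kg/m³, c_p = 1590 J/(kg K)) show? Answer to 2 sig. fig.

C_ocean = 1.50×10^8 J/(m²·K); C_land = 1.35×10^6 J/(m²·K).
A ∝ 1/C ⇒ A_land = A_ocean × C_ocean/C_land = 0.407 × 111 = 45.3 K.

45 K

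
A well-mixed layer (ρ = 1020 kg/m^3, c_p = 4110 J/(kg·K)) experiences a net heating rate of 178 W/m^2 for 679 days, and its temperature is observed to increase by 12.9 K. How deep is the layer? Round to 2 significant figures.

190 m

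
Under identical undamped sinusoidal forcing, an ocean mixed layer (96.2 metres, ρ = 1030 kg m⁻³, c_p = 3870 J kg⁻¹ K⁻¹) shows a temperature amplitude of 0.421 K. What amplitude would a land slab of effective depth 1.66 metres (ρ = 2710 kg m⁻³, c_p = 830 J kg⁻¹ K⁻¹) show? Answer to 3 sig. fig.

43.2 K

C_ocean = 3.83×10^8 J/(m²·K); C_land = 3.73×10^6 J/(m²·K).
A ∝ 1/C ⇒ A_land = A_ocean × C_ocean/C_land = 0.421 × 103 = 43.2 K.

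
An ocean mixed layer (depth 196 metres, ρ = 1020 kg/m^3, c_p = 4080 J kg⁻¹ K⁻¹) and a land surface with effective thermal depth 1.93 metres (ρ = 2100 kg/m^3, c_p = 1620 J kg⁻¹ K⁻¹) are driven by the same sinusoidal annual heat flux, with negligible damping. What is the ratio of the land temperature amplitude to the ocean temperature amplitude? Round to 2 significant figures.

C_ocean = 1020 × 4080 × 196 = 8.16×10^8 J/(m²·K).
C_land = 2100 × 1620 × 1.93 = 6.57×10^6 J/(m²·K).
Undamped amplitude ∝ 1/C, so A_land/A_ocean = C_ocean/C_land = 124.

120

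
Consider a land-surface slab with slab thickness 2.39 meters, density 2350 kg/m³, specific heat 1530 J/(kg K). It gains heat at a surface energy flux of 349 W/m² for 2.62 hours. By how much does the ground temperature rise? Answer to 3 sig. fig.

Areal heat capacity C = ρ c_p D = 2350 × 1530 × 2.39 = 8.59×10^6 J/(m²·K).
Net heat input Q = F Δt = 349 × (2.62 hours × 3600 s/hour) = 3.29×10^6 J/m².
ΔT = Q / C = 3.29×10^6 / 8.59×10^6 = 0.383 K.

0.383 K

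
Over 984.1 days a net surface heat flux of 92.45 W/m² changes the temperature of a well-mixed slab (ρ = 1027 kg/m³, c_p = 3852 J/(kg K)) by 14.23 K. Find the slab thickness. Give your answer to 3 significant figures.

140 m

Heat input Q = F Δt = 92.45 × 8.50×10^7 s = 7.86×10^9 J/m².
Required areal heat capacity C = Q / ΔT = 5.52×10^8 J/(m²·K).
Depth D = C / (ρ c_p) = 5.52×10^8 / (1027 × 3852) = 140 m.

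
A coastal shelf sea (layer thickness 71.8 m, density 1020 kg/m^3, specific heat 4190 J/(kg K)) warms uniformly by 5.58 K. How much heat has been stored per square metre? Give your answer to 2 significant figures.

1.7×10^9

Areal heat capacity C = ρ c_p D = 1020 × 4190 × 71.8 = 3.07×10^8 J/(m^2 K).
ΔQ = C ΔT = 3.07×10^8 × 5.58 = 1.71×10^9 J/m².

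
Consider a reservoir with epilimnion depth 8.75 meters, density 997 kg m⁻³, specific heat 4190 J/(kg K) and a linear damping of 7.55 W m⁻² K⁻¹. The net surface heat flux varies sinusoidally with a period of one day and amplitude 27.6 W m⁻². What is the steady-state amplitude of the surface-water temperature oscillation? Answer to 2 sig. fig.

Areal heat capacity C = ρ c_p D = 997 × 4190 × 8.75 = 3.66×10^7 J/(m^2 K).
Angular frequency ω = 2π / T = 2π / 86400 s = 7.27×10^-5 s⁻¹.
√((Cω)² + λ²) = √((2660)² + 7.55²) = 2660 W/(m²·K).
Amplitude A = F₀ / √((Cω)²+λ²) = 27.6 / 2660 = 0.0104 K.

0.010 K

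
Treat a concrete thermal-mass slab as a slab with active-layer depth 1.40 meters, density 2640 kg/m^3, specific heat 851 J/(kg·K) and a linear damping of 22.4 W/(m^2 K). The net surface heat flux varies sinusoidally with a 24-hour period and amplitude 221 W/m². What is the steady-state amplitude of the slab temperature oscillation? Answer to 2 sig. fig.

Areal heat capacity C = ρ c_p D = 2640 × 851 × 1.40 = 3.15×10^6 J m⁻² K⁻¹.
Angular frequency ω = 2π / T = 2π / 86400 s = 7.27×10^-5 s⁻¹.
√((Cω)² + λ²) = √((229)² + 22.4²) = 230 W/(m²·K).
Amplitude A = F₀ / √((Cω)²+λ²) = 221 / 230 = 0.962 K.

0.96 K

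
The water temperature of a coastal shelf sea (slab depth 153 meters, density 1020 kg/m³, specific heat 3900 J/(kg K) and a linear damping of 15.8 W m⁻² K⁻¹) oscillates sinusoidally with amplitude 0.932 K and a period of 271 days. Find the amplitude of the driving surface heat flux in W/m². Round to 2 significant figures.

Areal heat capacity C = ρ c_p D = 1020 × 3900 × 153 = 6.09×10^8 J/(m^2 K).
ω = 2π / 2.34×10^7 s = 2.68×10^-7 s⁻¹.
√((Cω)² + λ²) = √((163)² + 15.8²) = 164 W/(m²·K).
F₀ = A × √((Cω)²+λ²) = 0.932 × 164 = 153 W/m².

150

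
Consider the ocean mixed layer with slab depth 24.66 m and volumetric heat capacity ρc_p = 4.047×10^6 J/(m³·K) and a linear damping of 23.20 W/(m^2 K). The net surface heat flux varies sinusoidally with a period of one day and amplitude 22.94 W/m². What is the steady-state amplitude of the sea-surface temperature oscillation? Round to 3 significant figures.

Areal heat capacity C = ρc_p × D = 4.047×10^6 × 24.66 = 9.98×10^7 J m⁻² K⁻¹.
Angular frequency ω = 2π / T = 2π / 86400 s = 7.27×10^-5 s⁻¹.
√((Cω)² + λ²) = √((7260)² + 23.20²) = 7260 W/(m²·K).
Amplitude A = F₀ / √((Cω)²+λ²) = 22.94 / 7260 = 0.00316 K.

0.00316 K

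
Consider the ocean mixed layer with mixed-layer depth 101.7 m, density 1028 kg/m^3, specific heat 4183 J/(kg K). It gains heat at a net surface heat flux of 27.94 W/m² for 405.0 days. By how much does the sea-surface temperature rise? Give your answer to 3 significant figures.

2.24 K

Areal heat capacity C = ρ c_p D = 1028 × 4183 × 101.7 = 4.37×10^8 J/(m²·K).
Net heat input Q = F Δt = 27.94 × (405.0 days × 86400 s/day) = 9.78×10^8 J/m².
ΔT = Q / C = 9.78×10^8 / 4.37×10^8 = 2.24 K.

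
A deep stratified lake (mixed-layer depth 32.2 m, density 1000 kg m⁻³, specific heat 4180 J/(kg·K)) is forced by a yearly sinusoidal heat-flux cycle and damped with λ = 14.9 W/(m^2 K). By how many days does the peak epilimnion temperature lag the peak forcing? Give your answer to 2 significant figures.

Areal heat capacity C = ρ c_p D = 1000 × 4180 × 32.2 = 1.35×10^8 J/(m²·K).
ω = 2π / 3.15×10^7 s = 1.99×10^-7 s⁻¹.
Phase lag φ = arctan(Cω/λ) = arctan(26.8/14.9) = 1.06 rad.
Time lag = φ / ω = 1.06 / 1.99×10^-7 = 5.34×10^6 s = 61.8 days.

62 days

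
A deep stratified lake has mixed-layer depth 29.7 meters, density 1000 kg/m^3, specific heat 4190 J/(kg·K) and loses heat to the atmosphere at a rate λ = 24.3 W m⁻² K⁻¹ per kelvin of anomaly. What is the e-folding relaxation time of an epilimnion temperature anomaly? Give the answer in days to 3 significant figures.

59.3 days

Areal heat capacity C = ρ c_p D = 1000 × 4190 × 29.7 = 1.24×10^8 J/(m^2 K).
Relaxation time τ = C / λ = 1.24×10^8 / 24.3 = 5.12×10^6 s.
In days: 5.12×10^6 s / (86400 s/day) = 59.3 days.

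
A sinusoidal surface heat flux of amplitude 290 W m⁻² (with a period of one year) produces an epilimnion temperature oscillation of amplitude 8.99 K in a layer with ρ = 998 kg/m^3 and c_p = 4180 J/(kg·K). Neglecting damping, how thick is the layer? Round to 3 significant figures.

ω = 2π / 3.15×10^7 s = 1.99×10^-7 s⁻¹.
Required C = F₀ / (A ω) = 290 / (8.99 × 1.99×10^-7) = 1.62×10^8 J/(m²·K).
D = C / (ρ c_p) = 1.62×10^8 / (998 × 4180) = 38.8 m.

38.8 m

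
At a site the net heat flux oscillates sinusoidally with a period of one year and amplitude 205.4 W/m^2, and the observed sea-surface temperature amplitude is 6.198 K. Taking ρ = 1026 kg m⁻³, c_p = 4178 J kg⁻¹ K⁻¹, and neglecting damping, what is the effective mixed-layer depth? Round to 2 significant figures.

ω = 2π / 3.15×10^7 s = 1.99×10^-7 s⁻¹.
Required C = F₀ / (A ω) = 205.4 / (6.198 × 1.99×10^-7) = 1.66×10^8 J/(m²·K).
D = C / (ρ c_p) = 1.66×10^8 / (1026 × 4178) = 38.8 m.

39 m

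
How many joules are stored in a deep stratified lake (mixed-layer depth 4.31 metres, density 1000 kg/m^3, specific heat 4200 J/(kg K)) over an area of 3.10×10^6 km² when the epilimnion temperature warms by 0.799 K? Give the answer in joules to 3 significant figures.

Areal heat capacity C = ρ c_p D = 1000 × 4200 × 4.31 = 1.81×10^7 J/(m^2 K).
Heat per unit area: q = C ΔT = 1.81×10^7 × 0.799 = 1.45×10^7 J/m².
Total heat: Q = q × A = 1.45×10^7 × (3.10×10^6 × 10⁶ m²) = 4.48×10^19 J.

4.48×10^19 J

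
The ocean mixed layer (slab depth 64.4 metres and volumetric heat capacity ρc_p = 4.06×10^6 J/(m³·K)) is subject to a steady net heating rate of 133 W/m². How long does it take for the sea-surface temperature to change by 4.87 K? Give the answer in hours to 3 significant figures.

2660 hours

Areal heat capacity C = ρc_p × D = 4.06×10^6 × 64.4 = 2.61×10^8 J m⁻² K⁻¹.
Time required: Δt = C ΔT / F = 2.61×10^8 × 4.87 / 133 = 9.57×10^6 s.
In hours: 9.57×10^6 s / (3600 s/hour) = 2660 hours.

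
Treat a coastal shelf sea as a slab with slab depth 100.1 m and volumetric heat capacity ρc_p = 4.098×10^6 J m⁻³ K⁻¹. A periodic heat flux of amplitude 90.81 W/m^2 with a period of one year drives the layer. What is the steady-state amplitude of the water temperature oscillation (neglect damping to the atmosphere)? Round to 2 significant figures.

1.1 K

Areal heat capacity C = ρc_p × D = 4.098×10^6 × 100.1 = 4.10×10^8 J/(m^2 K).
Angular frequency ω = 2π / T = 2π / 3.15×10^7 s = 1.99×10^-7 s⁻¹.
Cω = 4.10×10^8 × 1.99×10^-7 = 81.7 W/(m²·K).
Amplitude A = F₀ / (Cω) = 90.81 / 81.7 = 1.11 K.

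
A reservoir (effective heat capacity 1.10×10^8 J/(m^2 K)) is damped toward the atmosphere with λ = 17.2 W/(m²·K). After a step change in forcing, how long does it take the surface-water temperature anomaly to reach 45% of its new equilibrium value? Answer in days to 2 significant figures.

Areal heat capacity C = 1.10×10^8 J/(m^2 K) (given).
τ = C / λ = 1.10×10^8 / 17.2 = 6.40×10^6 s.
Fraction reached: 1 − e^(−t/τ) = 0.45 ⇒ t = −τ ln(1 − 0.45) = τ × 0.598.
t = 3.82×10^6 s = 44.3 days.

44 days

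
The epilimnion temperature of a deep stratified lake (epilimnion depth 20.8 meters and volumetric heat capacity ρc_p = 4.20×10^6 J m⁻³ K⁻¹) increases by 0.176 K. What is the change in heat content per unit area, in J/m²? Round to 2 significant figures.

Areal heat capacity C = ρc_p × D = 4.20×10^6 × 20.8 = 8.74×10^7 J m⁻² K⁻¹.
ΔQ = C ΔT = 8.74×10^7 × 0.176 = 1.54×10^7 J/m².

1.5×10^7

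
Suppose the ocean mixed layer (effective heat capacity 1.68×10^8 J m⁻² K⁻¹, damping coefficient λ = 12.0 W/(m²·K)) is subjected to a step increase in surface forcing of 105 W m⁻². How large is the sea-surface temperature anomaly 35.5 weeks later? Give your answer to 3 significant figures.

6.86 K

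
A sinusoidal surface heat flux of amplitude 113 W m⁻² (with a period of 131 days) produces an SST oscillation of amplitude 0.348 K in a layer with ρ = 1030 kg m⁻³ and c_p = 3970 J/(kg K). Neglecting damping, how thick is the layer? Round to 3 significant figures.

ω = 2π / 1.13×10^7 s = 5.55×10^-7 s⁻¹.
Required C = F₀ / (A ω) = 113 / (0.348 × 5.55×10^-7) = 5.85×10^8 J/(m²·K).
D = C / (ρ c_p) = 5.85×10^8 / (1030 × 3970) = 143 m.

143 m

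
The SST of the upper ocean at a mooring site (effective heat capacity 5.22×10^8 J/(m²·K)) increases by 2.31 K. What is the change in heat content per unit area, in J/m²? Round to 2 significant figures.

1.2×10^9

Areal heat capacity C = 5.22×10^8 J/(m²·K) (given).
ΔQ = C ΔT = 5.22×10^8 × 2.31 = 1.21×10^9 J/m².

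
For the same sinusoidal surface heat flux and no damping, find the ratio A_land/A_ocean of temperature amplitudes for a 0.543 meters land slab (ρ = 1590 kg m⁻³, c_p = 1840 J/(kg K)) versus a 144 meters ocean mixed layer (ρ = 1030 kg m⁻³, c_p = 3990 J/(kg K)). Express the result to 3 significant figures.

373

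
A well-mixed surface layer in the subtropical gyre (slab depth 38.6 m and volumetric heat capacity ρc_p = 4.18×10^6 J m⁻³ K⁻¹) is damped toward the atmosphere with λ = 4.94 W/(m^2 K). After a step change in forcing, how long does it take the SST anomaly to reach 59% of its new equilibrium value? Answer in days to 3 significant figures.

Areal heat capacity C = ρc_p × D = 4.18×10^6 × 38.6 = 1.61×10^8 J m⁻² K⁻¹.
τ = C / λ = 1.61×10^8 / 4.94 = 3.27×10^7 s.
Fraction reached: 1 − e^(−t/τ) = 0.59 ⇒ t = −τ ln(1 − 0.59) = τ × 0.892.
t = 2.91×10^7 s = 337 days.

337 days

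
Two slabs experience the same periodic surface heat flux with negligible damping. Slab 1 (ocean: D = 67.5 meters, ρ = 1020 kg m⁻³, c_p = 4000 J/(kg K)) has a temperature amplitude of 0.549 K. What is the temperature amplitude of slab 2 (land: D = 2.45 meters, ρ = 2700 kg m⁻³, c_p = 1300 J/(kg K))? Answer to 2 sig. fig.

18 K

C_ocean = 2.75×10^8 J/(m²·K); C_land = 8.60×10^6 J/(m²·K).
A ∝ 1/C ⇒ A_land = A_ocean × C_ocean/C_land = 0.549 × 32.0 = 17.6 K.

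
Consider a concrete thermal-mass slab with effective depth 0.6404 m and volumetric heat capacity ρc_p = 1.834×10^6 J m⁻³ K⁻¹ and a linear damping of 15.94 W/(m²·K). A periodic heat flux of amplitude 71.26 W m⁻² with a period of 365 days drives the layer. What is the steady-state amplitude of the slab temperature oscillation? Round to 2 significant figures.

Areal heat capacity C = ρc_p × D = 1.834×10^6 × 0.6404 = 1.17×10^6 J/(m^2 K).
Angular frequency ω = 2π / T = 2π / 3.15×10^7 s = 1.99×10^-7 s⁻¹.
√((Cω)² + λ²) = √((0.234)² + 15.94²) = 15.9 W/(m²·K).
Amplitude A = F₀ / √((Cω)²+λ²) = 71.26 / 15.9 = 4.47 K.

4.5 K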